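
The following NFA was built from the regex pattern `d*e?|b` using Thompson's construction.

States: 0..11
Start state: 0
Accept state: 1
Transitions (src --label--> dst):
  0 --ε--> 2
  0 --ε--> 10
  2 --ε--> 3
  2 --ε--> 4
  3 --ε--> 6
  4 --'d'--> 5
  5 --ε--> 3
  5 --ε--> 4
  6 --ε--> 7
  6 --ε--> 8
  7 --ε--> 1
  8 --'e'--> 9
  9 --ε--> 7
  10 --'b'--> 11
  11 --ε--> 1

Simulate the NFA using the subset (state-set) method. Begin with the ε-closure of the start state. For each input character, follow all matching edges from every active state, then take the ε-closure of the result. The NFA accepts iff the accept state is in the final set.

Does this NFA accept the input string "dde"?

S₀ = ε-closure({0}) = {0,1,2,3,4,6,7,8,10}
'd' @ 1: {1,3,4,5,6,7,8}  ✓accept
'd' @ 2: {1,3,4,5,6,7,8}  ✓accept
'e' @ 3: {1,7,9}  ✓accept
end set {1,7,9} — state 1 in

Answer: ACCEPT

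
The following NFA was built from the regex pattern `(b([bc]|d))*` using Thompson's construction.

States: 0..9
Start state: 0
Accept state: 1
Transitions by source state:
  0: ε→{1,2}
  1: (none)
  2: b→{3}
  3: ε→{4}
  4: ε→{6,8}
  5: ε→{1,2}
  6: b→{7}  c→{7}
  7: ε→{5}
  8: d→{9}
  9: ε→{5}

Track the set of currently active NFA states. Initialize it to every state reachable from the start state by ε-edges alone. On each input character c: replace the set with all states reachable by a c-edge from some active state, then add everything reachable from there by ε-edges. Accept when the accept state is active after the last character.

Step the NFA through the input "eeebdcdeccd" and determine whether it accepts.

Answer: REJECT

Trace:
S₀ = ε-closure({0}) = {0,1,2}
'e' @ 1: {}  — no active states
rest 'eebdcdeccd' ignored (set empty)
after full input: {}  (accept=1 not in)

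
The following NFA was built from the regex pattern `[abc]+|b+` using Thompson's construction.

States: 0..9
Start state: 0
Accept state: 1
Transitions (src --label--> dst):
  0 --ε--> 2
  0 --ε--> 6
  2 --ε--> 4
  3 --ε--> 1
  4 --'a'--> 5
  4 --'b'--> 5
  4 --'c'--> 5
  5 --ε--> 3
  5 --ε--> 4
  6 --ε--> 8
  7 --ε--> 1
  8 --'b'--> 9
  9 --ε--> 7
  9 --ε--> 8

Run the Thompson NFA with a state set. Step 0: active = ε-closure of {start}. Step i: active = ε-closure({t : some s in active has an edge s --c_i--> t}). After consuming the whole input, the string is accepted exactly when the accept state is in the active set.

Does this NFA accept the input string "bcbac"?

initial (ε-close {0}): {0,2,4,6,8}
'b' @ 1: {1,3,4,5,7,8,9}  ✓accept
'c' @ 2: {1,3,4,5}  ✓accept
'b' @ 3: {1,3,4,5}  ✓accept
'a' @ 4: {1,3,4,5}  ✓accept
'c' @ 5: {1,3,4,5}  ✓accept
end set {1,3,4,5} — state 1 in

Answer: ACCEPT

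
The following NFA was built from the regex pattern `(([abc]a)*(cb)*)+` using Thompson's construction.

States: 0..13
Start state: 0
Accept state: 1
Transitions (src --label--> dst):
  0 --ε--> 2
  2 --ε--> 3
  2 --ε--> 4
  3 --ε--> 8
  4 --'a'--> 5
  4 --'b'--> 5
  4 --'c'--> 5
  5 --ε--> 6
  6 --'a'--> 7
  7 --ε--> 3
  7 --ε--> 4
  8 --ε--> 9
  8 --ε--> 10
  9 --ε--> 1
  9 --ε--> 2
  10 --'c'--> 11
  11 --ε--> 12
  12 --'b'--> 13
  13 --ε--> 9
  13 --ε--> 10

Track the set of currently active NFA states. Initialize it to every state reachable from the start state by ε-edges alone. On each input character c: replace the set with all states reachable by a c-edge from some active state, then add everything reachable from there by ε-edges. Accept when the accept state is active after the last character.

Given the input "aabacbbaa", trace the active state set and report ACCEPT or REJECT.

Answer: REJECT

Derivation:
start: ε-closure({0}) = {0,1,2,3,4,8,9,10}
'a' @ 1: {5,6}
'a' @ 2: {1,2,3,4,7,8,9,10}  ✓accept
'b' @ 3: {5,6}
'a' @ 4: {1,2,3,4,7,8,9,10}  ✓accept
'c' @ 5: {5,6,11,12}
'b' @ 6: {1,2,3,4,8,9,10,13}  ✓accept
'b' @ 7: {5,6}
'a' @ 8: {1,2,3,4,7,8,9,10}  ✓accept
'a' @ 9: {5,6}
end set {5,6} — state 1 not in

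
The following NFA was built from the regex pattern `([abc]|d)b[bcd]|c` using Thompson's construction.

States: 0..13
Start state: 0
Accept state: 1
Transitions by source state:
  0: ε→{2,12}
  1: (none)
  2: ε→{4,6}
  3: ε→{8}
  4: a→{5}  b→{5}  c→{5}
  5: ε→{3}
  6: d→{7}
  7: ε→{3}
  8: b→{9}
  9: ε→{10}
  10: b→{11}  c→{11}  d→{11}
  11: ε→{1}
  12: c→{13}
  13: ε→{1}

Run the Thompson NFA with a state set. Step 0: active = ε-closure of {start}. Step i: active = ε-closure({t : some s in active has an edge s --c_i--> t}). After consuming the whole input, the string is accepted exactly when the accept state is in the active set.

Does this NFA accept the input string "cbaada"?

initial (ε-close {0}): {0,2,4,6,12}
'c' @ 1: {1,3,5,8,13}  ✓accept
'b' @ 2: {9,10}
'a' @ 3: {}  — state set empty
rest 'ada' ignored (set empty)
end set {} — state 1 not in

Answer: REJECT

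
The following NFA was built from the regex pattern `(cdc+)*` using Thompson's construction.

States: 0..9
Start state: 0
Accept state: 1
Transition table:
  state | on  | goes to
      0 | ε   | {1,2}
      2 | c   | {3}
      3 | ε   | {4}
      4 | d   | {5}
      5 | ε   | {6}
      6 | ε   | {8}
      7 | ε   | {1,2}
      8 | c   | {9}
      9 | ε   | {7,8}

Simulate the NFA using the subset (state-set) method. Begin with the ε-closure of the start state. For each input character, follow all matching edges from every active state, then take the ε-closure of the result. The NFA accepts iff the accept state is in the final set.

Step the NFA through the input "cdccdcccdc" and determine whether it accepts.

Answer: ACCEPT

Derivation:
initial (ε-close {0}): {0,1,2}
'c' @ 1: {3,4}
'd' @ 2: {5,6,8}
'c' @ 3: {1,2,7,8,9}  [accepting]
'c' @ 4: {1,2,3,4,7,8,9}  [accepting]
'd' @ 5: {5,6,8}
'c' @ 6: {1,2,7,8,9}  [accepting]
'c' @ 7: {1,2,3,4,7,8,9}  [accepting]
'c' @ 8: {1,2,3,4,7,8,9}  [accepting]
'd' @ 9: {5,6,8}
'c' @ 10: {1,2,7,8,9}  [accepting]
final: {1,2,7,8,9}; accept 1 in set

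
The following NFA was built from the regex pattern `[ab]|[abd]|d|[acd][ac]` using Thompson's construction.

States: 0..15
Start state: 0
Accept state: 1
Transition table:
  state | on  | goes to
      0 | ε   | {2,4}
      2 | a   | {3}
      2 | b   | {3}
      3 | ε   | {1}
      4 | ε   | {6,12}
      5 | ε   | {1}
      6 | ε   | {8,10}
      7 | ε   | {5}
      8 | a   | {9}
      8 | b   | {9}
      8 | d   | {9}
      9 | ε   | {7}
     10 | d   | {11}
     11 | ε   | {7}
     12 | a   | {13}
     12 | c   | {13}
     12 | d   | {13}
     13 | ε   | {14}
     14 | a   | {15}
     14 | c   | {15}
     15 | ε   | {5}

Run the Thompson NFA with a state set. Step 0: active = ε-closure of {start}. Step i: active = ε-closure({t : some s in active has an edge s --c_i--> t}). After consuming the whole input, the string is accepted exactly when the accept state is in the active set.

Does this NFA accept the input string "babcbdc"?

Answer: REJECT

Steps:
initial (ε-close {0}): {0,2,4,6,8,10,12}
'b' @ 1: {1,3,5,7,9}  (accept∈set)
'a' @ 2: {}  — dead — no transitions
rest 'bcbdc' ignored (set empty)
final: {}; accept 1 not in set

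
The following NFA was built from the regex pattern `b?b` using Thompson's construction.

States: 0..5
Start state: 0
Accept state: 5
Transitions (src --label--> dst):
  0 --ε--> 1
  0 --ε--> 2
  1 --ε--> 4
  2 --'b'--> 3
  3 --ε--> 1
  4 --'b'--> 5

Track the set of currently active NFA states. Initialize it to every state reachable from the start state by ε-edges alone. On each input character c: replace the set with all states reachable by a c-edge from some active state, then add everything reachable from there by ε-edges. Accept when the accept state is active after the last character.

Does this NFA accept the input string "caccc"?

start: ε-closure({0}) = {0,1,2,4}
'c' @ 1: {}  — dead — no transitions
rest 'accc' ignored (set empty)
end set {} — state 5 not in

Answer: REJECT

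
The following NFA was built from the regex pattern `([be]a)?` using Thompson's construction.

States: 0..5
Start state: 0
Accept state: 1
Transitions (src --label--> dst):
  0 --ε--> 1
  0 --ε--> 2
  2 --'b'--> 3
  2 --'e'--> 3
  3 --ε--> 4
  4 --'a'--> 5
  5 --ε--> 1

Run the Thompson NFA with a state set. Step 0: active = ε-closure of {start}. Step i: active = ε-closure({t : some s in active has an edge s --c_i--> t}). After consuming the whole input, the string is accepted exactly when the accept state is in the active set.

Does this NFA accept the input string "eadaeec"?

Answer: REJECT

Steps:
initial (ε-close {0}): {0,1,2}
'e' @ 1: {3,4}
'a' @ 2: {1,5}  [accepting]
'd' @ 3: {}  — dead — no transitions
rest 'aeec' ignored (set empty)
after full input: {}  (accept=1 not in)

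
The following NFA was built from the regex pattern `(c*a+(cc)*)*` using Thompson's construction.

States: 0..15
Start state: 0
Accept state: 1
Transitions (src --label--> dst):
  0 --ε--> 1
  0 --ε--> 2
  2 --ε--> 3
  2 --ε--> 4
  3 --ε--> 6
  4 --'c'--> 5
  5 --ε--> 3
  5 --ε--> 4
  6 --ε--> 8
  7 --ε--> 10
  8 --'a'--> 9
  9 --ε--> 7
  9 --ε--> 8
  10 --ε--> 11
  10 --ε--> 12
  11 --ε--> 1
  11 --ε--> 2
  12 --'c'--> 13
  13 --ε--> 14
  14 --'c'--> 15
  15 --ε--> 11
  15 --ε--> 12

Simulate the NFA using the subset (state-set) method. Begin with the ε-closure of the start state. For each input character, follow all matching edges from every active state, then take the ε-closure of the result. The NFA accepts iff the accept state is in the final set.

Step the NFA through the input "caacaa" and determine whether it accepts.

S₀ = ε-closure({0}) = {0,1,2,3,4,6,8}
'c' @ 1: {3,4,5,6,8}
'a' @ 2: {1,2,3,4,6,7,8,9,10,11,12}  (accept∈set)
'a' @ 3: {1,2,3,4,6,7,8,9,10,11,12}  (accept∈set)
'c' @ 4: {3,4,5,6,8,13,14}
'a' @ 5: {1,2,3,4,6,7,8,9,10,11,12}  (accept∈set)
'a' @ 6: {1,2,3,4,6,7,8,9,10,11,12}  (accept∈set)
final: {1,2,3,4,6,7,8,9,10,11,12}; accept 1 in set

Answer: ACCEPT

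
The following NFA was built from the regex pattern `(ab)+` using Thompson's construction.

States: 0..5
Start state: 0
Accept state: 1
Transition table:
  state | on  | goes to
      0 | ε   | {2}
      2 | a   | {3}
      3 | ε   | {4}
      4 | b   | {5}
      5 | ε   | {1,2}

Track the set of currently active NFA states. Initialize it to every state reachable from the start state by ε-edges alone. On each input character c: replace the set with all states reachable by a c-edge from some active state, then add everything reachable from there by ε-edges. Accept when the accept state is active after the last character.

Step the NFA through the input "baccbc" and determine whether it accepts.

initial (ε-close {0}): {0,2}
'b' @ 1: {}  — no active states
rest 'accbc' ignored (set empty)
after full input: {}  (accept=1 not in)

Answer: REJECT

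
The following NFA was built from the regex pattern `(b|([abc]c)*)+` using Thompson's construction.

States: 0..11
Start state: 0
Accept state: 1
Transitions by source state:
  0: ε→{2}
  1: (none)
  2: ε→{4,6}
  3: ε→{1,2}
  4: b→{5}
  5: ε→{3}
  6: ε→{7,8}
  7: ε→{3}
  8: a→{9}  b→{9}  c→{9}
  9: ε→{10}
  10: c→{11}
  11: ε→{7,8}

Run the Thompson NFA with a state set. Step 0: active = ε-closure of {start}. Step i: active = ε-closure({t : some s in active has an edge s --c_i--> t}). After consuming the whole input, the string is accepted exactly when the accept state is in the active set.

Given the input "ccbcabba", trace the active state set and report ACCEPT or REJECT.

initial (ε-close {0}): {0,1,2,3,4,6,7,8}
'c' @ 1: {9,10}
'c' @ 2: {1,2,3,4,6,7,8,11}  [accepting]
'b' @ 3: {1,2,3,4,5,6,7,8,9,10}  [accepting]
'c' @ 4: {1,2,3,4,6,7,8,9,10,11}  [accepting]
'a' @ 5: {9,10}
'b' @ 6: {}  — no active states
rest 'ba' ignored (set empty)
after full input: {}  (accept=1 not in)

Answer: REJECT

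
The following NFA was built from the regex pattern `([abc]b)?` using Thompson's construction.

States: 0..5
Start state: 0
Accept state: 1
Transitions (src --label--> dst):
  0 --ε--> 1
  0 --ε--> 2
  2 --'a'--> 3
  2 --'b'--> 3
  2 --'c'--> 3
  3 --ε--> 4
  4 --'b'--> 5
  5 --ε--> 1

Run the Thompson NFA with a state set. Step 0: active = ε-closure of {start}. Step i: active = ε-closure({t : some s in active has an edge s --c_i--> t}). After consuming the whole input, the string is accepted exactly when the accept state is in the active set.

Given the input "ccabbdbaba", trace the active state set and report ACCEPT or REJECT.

Answer: REJECT

Derivation:
S₀ = ε-closure({0}) = {0,1,2}
'c' @ 1: {3,4}
'c' @ 2: {}  — dead — no transitions
rest 'abbdbaba' ignored (set empty)
final: {}; accept 1 not in set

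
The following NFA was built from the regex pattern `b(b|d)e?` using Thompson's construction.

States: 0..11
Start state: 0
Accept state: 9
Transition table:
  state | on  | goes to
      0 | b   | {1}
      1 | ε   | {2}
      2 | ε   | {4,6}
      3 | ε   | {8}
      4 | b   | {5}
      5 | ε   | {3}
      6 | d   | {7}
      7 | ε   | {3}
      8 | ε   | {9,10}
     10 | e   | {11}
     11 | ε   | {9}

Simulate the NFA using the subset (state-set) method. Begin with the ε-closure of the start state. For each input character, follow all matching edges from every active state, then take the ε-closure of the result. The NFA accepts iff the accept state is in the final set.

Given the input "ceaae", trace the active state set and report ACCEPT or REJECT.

Answer: REJECT

Trace:
initial (ε-close {0}): {0}
'c' @ 1: {}  — no active states
rest 'eaae' ignored (set empty)
final: {}; accept 9 not in set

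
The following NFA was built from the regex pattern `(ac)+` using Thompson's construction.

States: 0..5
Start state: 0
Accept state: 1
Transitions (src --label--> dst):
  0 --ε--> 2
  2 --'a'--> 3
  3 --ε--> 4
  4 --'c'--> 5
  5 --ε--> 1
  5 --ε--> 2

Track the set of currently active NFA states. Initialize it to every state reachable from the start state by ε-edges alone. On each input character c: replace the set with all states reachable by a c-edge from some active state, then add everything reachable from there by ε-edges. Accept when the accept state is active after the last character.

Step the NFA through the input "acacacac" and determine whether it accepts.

start: ε-closure({0}) = {0,2}
'a' @ 1: {3,4}
'c' @ 2: {1,2,5}  (accept∈set)
'a' @ 3: {3,4}
'c' @ 4: {1,2,5}  (accept∈set)
'a' @ 5: {3,4}
'c' @ 6: {1,2,5}  (accept∈set)
'a' @ 7: {3,4}
'c' @ 8: {1,2,5}  (accept∈set)
after full input: {1,2,5}  (accept=1 in)

Answer: ACCEPT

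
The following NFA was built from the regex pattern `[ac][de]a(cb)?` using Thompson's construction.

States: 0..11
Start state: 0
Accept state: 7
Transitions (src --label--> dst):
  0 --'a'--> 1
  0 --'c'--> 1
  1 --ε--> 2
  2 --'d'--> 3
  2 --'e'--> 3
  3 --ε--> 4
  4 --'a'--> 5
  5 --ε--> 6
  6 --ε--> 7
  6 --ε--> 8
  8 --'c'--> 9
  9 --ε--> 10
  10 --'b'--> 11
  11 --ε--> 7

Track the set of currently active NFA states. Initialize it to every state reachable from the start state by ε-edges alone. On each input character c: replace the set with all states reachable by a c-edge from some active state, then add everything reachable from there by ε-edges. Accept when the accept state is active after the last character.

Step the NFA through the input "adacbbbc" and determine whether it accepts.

start: ε-closure({0}) = {0}
'a' @ 1: {1,2}
'd' @ 2: {3,4}
'a' @ 3: {5,6,7,8}  (accept∈set)
'c' @ 4: {9,10}
'b' @ 5: {7,11}  (accept∈set)
'b' @ 6: {}  — state set empty
rest 'bc' ignored (set empty)
end set {} — state 7 not in

Answer: REJECT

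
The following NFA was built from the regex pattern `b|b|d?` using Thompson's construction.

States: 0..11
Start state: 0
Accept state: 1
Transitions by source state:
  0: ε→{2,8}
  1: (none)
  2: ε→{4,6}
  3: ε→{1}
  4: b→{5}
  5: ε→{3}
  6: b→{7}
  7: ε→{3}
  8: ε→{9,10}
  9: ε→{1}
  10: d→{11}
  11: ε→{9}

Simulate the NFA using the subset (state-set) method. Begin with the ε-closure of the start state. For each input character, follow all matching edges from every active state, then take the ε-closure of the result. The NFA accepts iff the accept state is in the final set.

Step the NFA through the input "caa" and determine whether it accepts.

Answer: REJECT

Derivation:
start: ε-closure({0}) = {0,1,2,4,6,8,9,10}
'c' @ 1: {}  — state set empty
rest 'aa' ignored (set empty)
after full input: {}  (accept=1 not in)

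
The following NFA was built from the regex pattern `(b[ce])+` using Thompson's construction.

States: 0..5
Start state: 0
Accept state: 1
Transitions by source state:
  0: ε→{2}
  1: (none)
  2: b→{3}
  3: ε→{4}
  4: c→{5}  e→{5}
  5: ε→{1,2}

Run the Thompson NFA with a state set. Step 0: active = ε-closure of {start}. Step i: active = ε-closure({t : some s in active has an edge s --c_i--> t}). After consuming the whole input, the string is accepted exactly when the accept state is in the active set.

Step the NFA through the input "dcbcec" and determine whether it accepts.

initial (ε-close {0}): {0,2}
'd' @ 1: {}  — state set empty
rest 'cbcec' ignored (set empty)
final: {}; accept 1 not in set

Answer: REJECT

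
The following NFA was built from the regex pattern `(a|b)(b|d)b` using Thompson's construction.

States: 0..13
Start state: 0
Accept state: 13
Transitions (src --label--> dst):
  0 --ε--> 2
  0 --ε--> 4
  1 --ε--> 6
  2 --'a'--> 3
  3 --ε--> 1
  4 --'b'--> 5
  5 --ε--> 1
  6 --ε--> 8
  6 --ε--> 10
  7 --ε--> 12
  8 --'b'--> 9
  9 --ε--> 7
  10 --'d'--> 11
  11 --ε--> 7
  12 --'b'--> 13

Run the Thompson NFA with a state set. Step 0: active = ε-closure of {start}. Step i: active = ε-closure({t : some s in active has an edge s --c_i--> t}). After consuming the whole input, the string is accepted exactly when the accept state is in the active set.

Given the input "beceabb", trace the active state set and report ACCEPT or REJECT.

Answer: REJECT

Trace:
S₀ = ε-closure({0}) = {0,2,4}
'b' @ 1: {1,5,6,8,10}
'e' @ 2: {}  — dead — no transitions
rest 'ceabb' ignored (set empty)
after full input: {}  (accept=13 not in)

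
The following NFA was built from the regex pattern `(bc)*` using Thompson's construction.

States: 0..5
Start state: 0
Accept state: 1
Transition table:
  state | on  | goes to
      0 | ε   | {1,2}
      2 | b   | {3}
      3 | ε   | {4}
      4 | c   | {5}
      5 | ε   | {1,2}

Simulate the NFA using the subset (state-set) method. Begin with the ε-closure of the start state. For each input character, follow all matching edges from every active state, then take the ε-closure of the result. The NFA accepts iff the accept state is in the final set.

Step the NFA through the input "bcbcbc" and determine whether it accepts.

Answer: ACCEPT

Trace:
S₀ = ε-closure({0}) = {0,1,2}
'b' @ 1: {3,4}
'c' @ 2: {1,2,5}  [accepting]
'b' @ 3: {3,4}
'c' @ 4: {1,2,5}  [accepting]
'b' @ 5: {3,4}
'c' @ 6: {1,2,5}  [accepting]
end set {1,2,5} — state 1 in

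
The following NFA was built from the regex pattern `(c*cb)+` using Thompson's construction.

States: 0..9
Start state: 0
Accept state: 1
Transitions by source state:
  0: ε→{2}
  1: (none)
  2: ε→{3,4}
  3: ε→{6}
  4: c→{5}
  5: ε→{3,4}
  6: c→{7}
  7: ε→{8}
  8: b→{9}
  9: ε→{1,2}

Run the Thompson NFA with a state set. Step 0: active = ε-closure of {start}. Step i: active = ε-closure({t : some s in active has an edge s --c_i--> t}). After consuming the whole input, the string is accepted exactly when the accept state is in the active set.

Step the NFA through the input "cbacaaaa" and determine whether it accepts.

Answer: REJECT

Trace:
initial (ε-close {0}): {0,2,3,4,6}
'c' @ 1: {3,4,5,6,7,8}
'b' @ 2: {1,2,3,4,6,9}  [accepting]
'a' @ 3: {}  — no active states
rest 'caaaa' ignored (set empty)
end set {} — state 1 not in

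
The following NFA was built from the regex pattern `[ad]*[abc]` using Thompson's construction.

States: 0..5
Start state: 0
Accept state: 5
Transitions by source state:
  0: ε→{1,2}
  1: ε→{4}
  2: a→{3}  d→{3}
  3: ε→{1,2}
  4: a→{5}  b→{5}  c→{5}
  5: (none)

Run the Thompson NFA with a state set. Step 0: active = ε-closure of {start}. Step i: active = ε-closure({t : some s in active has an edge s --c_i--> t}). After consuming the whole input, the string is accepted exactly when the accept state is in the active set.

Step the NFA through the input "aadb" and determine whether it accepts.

Answer: ACCEPT

Steps:
initial (ε-close {0}): {0,1,2,4}
'a' @ 1: {1,2,3,4,5}  (accept∈set)
'a' @ 2: {1,2,3,4,5}  (accept∈set)
'd' @ 3: {1,2,3,4}
'b' @ 4: {5}  (accept∈set)
after full input: {5}  (accept=5 in)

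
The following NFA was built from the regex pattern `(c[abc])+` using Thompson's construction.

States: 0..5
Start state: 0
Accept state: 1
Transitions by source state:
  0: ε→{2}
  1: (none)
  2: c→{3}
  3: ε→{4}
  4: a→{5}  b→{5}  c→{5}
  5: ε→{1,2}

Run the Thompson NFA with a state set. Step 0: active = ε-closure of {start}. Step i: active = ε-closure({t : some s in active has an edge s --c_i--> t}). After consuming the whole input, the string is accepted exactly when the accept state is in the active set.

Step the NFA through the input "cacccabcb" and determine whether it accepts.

initial (ε-close {0}): {0,2}
'c' @ 1: {3,4}
'a' @ 2: {1,2,5}  (accept∈set)
'c' @ 3: {3,4}
'c' @ 4: {1,2,5}  (accept∈set)
'c' @ 5: {3,4}
'a' @ 6: {1,2,5}  (accept∈set)
'b' @ 7: {}  — state set empty
rest 'cb' ignored (set empty)
after full input: {}  (accept=1 not in)

Answer: REJECT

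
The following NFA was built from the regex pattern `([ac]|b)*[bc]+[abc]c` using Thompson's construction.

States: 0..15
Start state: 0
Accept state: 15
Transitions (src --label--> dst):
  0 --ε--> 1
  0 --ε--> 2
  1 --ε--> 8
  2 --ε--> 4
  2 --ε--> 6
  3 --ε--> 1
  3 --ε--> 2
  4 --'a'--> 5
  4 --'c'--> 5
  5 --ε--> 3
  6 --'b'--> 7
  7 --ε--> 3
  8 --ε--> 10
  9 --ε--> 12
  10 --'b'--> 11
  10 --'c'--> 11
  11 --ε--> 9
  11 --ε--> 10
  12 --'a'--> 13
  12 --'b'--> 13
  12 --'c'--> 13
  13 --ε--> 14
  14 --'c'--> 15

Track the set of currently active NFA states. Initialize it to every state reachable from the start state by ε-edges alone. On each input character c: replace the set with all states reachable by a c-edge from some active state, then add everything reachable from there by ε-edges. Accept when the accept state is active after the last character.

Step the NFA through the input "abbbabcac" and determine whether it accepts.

Answer: ACCEPT

Derivation:
start: ε-closure({0}) = {0,1,2,4,6,8,10}
'a' @ 1: {1,2,3,4,5,6,8,10}
'b' @ 2: {1,2,3,4,6,7,8,9,10,11,12}
'b' @ 3: {1,2,3,4,6,7,8,9,10,11,12,13,14}
'b' @ 4: {1,2,3,4,6,7,8,9,10,11,12,13,14}
'a' @ 5: {1,2,3,4,5,6,8,10,13,14}
'b' @ 6: {1,2,3,4,6,7,8,9,10,11,12}
'c' @ 7: {1,2,3,4,5,6,8,9,10,11,12,13,14}
'a' @ 8: {1,2,3,4,5,6,8,10,13,14}
'c' @ 9: {1,2,3,4,5,6,8,9,10,11,12,15}  (accept∈set)
final: {1,2,3,4,5,6,8,9,10,11,12,15}; accept 15 in set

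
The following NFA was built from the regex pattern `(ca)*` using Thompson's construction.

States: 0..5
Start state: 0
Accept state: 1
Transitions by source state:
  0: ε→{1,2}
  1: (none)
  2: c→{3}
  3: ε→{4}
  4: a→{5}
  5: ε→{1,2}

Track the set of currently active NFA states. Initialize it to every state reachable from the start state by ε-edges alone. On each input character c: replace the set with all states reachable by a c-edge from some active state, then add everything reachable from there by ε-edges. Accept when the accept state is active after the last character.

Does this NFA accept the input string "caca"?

initial (ε-close {0}): {0,1,2}
'c' @ 1: {3,4}
'a' @ 2: {1,2,5}  ✓accept
'c' @ 3: {3,4}
'a' @ 4: {1,2,5}  ✓accept
final: {1,2,5}; accept 1 in set

Answer: ACCEPT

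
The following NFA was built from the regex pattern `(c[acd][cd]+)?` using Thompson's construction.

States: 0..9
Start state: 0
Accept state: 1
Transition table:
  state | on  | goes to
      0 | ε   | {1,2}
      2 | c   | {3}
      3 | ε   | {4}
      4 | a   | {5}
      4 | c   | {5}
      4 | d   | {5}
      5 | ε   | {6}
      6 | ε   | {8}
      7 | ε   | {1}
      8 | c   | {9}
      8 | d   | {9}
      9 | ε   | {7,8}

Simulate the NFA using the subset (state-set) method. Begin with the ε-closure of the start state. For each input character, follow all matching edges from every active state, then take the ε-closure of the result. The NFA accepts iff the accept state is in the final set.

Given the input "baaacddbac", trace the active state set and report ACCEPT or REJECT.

initial (ε-close {0}): {0,1,2}
'b' @ 1: {}  — state set empty
rest 'aaacddbac' ignored (set empty)
after full input: {}  (accept=1 not in)

Answer: REJECT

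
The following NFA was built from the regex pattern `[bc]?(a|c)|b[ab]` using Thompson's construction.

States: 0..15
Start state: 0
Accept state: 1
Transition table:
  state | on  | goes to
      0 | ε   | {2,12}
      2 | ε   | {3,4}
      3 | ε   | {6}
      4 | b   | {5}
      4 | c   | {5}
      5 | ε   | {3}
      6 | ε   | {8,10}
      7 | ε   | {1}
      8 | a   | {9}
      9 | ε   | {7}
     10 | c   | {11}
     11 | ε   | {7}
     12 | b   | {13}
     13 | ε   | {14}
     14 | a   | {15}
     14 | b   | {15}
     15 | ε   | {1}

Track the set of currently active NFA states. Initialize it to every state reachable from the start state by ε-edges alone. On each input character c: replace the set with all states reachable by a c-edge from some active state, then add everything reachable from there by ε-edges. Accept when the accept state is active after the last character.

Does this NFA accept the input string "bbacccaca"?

initial (ε-close {0}): {0,2,3,4,6,8,10,12}
'b' @ 1: {3,5,6,8,10,13,14}
'b' @ 2: {1,15}  ✓accept
'a' @ 3: {}  — state set empty
rest 'cccaca' ignored (set empty)
end set {} — state 1 not in

Answer: REJECT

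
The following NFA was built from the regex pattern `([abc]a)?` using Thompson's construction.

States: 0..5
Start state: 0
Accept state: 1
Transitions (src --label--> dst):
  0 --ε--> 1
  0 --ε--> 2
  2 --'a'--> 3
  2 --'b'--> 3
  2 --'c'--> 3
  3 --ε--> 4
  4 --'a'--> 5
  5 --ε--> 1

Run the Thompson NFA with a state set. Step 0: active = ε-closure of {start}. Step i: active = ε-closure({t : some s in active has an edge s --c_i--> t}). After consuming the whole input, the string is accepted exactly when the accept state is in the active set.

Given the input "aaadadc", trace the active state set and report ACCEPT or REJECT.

initial (ε-close {0}): {0,1,2}
'a' @ 1: {3,4}
'a' @ 2: {1,5}  ✓accept
'a' @ 3: {}  — dead — no transitions
rest 'dadc' ignored (set empty)
after full input: {}  (accept=1 not in)

Answer: REJECT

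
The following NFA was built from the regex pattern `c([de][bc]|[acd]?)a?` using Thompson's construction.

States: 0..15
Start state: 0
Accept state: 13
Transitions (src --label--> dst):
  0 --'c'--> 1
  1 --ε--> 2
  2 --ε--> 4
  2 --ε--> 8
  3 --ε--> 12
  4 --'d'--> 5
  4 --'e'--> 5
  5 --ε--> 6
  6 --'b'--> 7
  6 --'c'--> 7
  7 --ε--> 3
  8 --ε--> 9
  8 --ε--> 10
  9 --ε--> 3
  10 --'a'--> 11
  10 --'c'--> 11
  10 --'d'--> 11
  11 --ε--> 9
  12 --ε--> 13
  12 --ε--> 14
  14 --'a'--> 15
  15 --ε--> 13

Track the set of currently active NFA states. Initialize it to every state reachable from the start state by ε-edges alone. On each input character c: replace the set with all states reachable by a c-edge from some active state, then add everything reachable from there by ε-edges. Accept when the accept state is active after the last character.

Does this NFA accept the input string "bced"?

initial (ε-close {0}): {0}
'b' @ 1: {}  — no active states
rest 'ced' ignored (set empty)
final: {}; accept 13 not in set

Answer: REJECT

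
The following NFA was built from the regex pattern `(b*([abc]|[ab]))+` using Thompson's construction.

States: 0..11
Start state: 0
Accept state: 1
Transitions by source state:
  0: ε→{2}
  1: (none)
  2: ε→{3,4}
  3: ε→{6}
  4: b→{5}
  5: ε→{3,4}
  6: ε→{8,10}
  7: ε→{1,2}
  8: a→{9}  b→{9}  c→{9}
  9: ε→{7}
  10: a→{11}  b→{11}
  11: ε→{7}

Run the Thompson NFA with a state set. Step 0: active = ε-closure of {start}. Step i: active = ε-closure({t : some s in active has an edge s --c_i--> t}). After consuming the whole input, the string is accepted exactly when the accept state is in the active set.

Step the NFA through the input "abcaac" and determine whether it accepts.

Answer: ACCEPT

Steps:
S₀ = ε-closure({0}) = {0,2,3,4,6,8,10}
'a' @ 1: {1,2,3,4,6,7,8,9,10,11}  ✓accept
'b' @ 2: {1,2,3,4,5,6,7,8,9,10,11}  ✓accept
'c' @ 3: {1,2,3,4,6,7,8,9,10}  ✓accept
'a' @ 4: {1,2,3,4,6,7,8,9,10,11}  ✓accept
'a' @ 5: {1,2,3,4,6,7,8,9,10,11}  ✓accept
'c' @ 6: {1,2,3,4,6,7,8,9,10}  ✓accept
end set {1,2,3,4,6,7,8,9,10} — state 1 in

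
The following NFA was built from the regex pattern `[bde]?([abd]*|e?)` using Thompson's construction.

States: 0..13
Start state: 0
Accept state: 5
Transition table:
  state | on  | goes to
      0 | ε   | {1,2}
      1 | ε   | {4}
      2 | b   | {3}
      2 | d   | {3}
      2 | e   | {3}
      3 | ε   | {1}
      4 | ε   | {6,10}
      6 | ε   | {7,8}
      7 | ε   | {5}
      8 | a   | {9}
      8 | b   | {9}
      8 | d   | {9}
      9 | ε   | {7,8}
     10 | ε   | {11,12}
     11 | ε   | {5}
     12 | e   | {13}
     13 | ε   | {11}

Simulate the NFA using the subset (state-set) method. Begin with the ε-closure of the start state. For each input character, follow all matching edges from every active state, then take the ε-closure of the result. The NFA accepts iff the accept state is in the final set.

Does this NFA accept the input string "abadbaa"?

Answer: ACCEPT

Steps:
initial (ε-close {0}): {0,1,2,4,5,6,7,8,10,11,12}
'a' @ 1: {5,7,8,9}  ✓accept
'b' @ 2: {5,7,8,9}  ✓accept
'a' @ 3: {5,7,8,9}  ✓accept
'd' @ 4: {5,7,8,9}  ✓accept
'b' @ 5: {5,7,8,9}  ✓accept
'a' @ 6: {5,7,8,9}  ✓accept
'a' @ 7: {5,7,8,9}  ✓accept
final: {5,7,8,9}; accept 5 in set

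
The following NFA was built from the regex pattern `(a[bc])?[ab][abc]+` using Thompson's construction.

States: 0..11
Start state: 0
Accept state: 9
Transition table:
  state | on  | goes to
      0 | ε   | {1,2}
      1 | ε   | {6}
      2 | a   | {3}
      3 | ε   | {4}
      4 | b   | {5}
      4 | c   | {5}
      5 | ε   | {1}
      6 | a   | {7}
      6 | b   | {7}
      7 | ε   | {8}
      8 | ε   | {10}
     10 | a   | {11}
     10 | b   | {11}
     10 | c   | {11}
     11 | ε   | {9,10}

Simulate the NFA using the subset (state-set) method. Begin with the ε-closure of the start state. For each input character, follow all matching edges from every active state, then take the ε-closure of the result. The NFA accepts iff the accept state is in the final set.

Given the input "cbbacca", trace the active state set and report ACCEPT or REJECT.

initial (ε-close {0}): {0,1,2,6}
'c' @ 1: {}  — state set empty
rest 'bbacca' ignored (set empty)
after full input: {}  (accept=9 not in)

Answer: REJECT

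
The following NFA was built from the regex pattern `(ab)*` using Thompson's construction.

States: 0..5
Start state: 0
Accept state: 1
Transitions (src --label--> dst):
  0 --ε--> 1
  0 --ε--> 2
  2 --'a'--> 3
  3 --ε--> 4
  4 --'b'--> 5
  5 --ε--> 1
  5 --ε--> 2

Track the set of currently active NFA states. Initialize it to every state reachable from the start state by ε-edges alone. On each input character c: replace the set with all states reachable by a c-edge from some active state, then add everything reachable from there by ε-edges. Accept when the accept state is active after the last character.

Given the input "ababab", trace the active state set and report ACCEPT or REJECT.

start: ε-closure({0}) = {0,1,2}
'a' @ 1: {3,4}
'b' @ 2: {1,2,5}  (accept∈set)
'a' @ 3: {3,4}
'b' @ 4: {1,2,5}  (accept∈set)
'a' @ 5: {3,4}
'b' @ 6: {1,2,5}  (accept∈set)
end set {1,2,5} — state 1 in

Answer: ACCEPT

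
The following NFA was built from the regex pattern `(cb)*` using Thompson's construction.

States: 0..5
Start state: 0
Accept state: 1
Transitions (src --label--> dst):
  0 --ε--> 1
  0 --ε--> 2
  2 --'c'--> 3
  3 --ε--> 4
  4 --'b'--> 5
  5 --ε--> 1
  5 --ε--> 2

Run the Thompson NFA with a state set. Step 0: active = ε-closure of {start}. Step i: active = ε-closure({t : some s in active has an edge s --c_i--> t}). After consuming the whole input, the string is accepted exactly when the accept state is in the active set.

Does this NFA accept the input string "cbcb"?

initial (ε-close {0}): {0,1,2}
'c' @ 1: {3,4}
'b' @ 2: {1,2,5}  ✓accept
'c' @ 3: {3,4}
'b' @ 4: {1,2,5}  ✓accept
end set {1,2,5} — state 1 in

Answer: ACCEPT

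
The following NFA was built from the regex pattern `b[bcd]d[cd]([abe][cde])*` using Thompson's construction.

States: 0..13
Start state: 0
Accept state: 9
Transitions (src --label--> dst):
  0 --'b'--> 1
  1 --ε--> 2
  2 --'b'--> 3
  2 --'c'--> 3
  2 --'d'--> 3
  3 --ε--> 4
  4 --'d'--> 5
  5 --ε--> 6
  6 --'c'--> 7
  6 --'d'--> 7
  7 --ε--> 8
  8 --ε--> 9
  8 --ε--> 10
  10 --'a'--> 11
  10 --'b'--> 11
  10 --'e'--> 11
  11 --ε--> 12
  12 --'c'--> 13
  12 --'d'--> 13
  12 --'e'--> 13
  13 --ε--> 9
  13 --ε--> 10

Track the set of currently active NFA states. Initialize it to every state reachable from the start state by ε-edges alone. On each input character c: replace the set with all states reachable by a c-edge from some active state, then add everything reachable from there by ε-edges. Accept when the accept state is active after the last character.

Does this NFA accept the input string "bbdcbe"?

Answer: ACCEPT

Trace:
S₀ = ε-closure({0}) = {0}
'b' @ 1: {1,2}
'b' @ 2: {3,4}
'd' @ 3: {5,6}
'c' @ 4: {7,8,9,10}  ✓accept
'b' @ 5: {11,12}
'e' @ 6: {9,10,13}  ✓accept
final: {9,10,13}; accept 9 in set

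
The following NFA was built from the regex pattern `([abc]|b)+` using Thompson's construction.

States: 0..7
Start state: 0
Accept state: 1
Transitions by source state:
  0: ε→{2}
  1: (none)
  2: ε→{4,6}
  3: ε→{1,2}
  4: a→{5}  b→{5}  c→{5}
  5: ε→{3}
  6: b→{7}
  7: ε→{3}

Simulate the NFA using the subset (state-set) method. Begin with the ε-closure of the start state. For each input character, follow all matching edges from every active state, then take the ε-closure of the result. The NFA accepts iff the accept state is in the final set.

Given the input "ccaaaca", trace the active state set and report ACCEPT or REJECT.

Answer: ACCEPT

Derivation:
start: ε-closure({0}) = {0,2,4,6}
'c' @ 1: {1,2,3,4,5,6}  ✓accept
'c' @ 2: {1,2,3,4,5,6}  ✓accept
'a' @ 3: {1,2,3,4,5,6}  ✓accept
'a' @ 4: {1,2,3,4,5,6}  ✓accept
'a' @ 5: {1,2,3,4,5,6}  ✓accept
'c' @ 6: {1,2,3,4,5,6}  ✓accept
'a' @ 7: {1,2,3,4,5,6}  ✓accept
end set {1,2,3,4,5,6} — state 1 in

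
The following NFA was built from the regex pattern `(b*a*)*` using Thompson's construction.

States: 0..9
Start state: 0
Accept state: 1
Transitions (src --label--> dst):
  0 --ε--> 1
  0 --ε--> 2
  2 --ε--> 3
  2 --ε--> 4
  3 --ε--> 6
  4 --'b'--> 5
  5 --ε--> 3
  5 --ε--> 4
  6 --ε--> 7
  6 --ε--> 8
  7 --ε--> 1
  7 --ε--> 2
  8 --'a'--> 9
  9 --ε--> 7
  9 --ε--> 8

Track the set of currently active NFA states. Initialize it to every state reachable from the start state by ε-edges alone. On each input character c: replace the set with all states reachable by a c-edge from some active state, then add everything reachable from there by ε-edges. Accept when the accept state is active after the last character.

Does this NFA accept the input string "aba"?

S₀ = ε-closure({0}) = {0,1,2,3,4,6,7,8}
'a' @ 1: {1,2,3,4,6,7,8,9}  ✓accept
'b' @ 2: {1,2,3,4,5,6,7,8}  ✓accept
'a' @ 3: {1,2,3,4,6,7,8,9}  ✓accept
final: {1,2,3,4,6,7,8,9}; accept 1 in set

Answer: ACCEPT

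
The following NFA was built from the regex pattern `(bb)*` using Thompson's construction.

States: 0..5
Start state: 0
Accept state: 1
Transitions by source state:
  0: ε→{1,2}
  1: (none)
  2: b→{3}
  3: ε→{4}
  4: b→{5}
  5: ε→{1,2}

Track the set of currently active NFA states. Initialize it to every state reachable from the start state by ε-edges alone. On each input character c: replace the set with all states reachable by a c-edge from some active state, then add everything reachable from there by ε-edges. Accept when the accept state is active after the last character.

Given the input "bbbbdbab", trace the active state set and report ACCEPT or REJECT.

initial (ε-close {0}): {0,1,2}
'b' @ 1: {3,4}
'b' @ 2: {1,2,5}  (accept∈set)
'b' @ 3: {3,4}
'b' @ 4: {1,2,5}  (accept∈set)
'd' @ 5: {}  — no active states
rest 'bab' ignored (set empty)
final: {}; accept 1 not in set

Answer: REJECT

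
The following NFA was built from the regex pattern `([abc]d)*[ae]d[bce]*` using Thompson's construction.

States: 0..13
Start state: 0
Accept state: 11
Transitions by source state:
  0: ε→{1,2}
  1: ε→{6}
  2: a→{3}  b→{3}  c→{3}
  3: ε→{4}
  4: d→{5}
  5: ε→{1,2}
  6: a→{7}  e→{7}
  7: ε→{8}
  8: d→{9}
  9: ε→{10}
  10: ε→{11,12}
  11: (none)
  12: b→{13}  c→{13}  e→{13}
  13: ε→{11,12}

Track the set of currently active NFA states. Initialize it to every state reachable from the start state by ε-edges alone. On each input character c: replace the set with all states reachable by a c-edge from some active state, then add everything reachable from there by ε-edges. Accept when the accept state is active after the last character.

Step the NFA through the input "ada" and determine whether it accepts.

Answer: REJECT

Derivation:
initial (ε-close {0}): {0,1,2,6}
'a' @ 1: {3,4,7,8}
'd' @ 2: {1,2,5,6,9,10,11,12}  [accepting]
'a' @ 3: {3,4,7,8}
after full input: {3,4,7,8}  (accept=11 not in)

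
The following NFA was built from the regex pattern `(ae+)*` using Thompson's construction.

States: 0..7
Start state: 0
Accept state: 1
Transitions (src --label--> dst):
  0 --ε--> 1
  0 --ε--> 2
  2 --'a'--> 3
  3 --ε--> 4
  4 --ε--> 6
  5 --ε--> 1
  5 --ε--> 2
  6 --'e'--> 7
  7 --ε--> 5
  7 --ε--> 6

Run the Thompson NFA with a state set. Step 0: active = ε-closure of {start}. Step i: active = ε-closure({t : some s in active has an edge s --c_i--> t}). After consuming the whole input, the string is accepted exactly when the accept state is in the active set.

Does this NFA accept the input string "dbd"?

Answer: REJECT

Steps:
initial (ε-close {0}): {0,1,2}
'd' @ 1: {}  — no active states
rest 'bd' ignored (set empty)
after full input: {}  (accept=1 not in)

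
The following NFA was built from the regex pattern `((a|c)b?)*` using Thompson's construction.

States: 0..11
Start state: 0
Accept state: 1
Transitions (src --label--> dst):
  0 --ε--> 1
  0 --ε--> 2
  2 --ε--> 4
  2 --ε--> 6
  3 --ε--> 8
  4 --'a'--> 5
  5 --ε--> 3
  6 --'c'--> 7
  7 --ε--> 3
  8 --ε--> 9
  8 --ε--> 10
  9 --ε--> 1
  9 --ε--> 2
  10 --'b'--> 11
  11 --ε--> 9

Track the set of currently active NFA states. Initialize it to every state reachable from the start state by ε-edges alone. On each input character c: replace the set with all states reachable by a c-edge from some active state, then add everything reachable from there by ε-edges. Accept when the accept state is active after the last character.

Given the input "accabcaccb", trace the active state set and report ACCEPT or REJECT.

Answer: ACCEPT

Derivation:
initial (ε-close {0}): {0,1,2,4,6}
'a' @ 1: {1,2,3,4,5,6,8,9,10}  ✓accept
'c' @ 2: {1,2,3,4,6,7,8,9,10}  ✓accept
'c' @ 3: {1,2,3,4,6,7,8,9,10}  ✓accept
'a' @ 4: {1,2,3,4,5,6,8,9,10}  ✓accept
'b' @ 5: {1,2,4,6,9,11}  ✓accept
'c' @ 6: {1,2,3,4,6,7,8,9,10}  ✓accept
'a' @ 7: {1,2,3,4,5,6,8,9,10}  ✓accept
'c' @ 8: {1,2,3,4,6,7,8,9,10}  ✓accept
'c' @ 9: {1,2,3,4,6,7,8,9,10}  ✓accept
'b' @ 10: {1,2,4,6,9,11}  ✓accept
end set {1,2,4,6,9,11} — state 1 in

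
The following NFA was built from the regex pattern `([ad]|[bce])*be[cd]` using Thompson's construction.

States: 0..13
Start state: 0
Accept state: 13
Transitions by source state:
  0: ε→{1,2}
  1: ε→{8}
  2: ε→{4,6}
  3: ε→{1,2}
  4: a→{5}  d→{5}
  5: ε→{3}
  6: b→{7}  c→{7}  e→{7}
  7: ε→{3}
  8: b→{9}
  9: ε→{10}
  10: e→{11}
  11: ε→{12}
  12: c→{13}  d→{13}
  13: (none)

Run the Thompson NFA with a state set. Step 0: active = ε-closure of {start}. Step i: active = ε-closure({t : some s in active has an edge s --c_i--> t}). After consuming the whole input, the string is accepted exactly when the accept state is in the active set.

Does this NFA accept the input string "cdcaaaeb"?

start: ε-closure({0}) = {0,1,2,4,6,8}
'c' @ 1: {1,2,3,4,6,7,8}
'd' @ 2: {1,2,3,4,5,6,8}
'c' @ 3: {1,2,3,4,6,7,8}
'a' @ 4: {1,2,3,4,5,6,8}
'a' @ 5: {1,2,3,4,5,6,8}
'a' @ 6: {1,2,3,4,5,6,8}
'e' @ 7: {1,2,3,4,6,7,8}
'b' @ 8: {1,2,3,4,6,7,8,9,10}
final: {1,2,3,4,6,7,8,9,10}; accept 13 not in set

Answer: REJECT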